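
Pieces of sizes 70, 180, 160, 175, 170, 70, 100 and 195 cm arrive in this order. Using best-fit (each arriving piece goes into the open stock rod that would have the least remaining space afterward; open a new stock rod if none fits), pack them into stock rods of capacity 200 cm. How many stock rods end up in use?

  70 → stock rod 1 (new)  [load 70/200]
  180 → stock rod 2 (new)  [load 180/200]
  160 → stock rod 3 (new)  [load 160/200]
  175 → stock rod 4 (new)  [load 175/200]
  170 → stock rod 5 (new)  [load 170/200]
  70 → stock rod 1  [load 140/200]
  100 → stock rod 6 (new)  [load 100/200]
  195 → stock rod 7 (new)  [load 195/200]
7 stock rods opened.

7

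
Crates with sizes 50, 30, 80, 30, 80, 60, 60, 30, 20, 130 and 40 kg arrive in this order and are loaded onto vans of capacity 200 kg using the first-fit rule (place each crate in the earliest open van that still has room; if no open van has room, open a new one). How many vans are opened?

4

  50 → van 1 (new)  [load 50/200]
  30 → van 1  [load 80/200]
  80 → van 1  [load 160/200]
  30 → van 1  [load 190/200]
  80 → van 2 (new)  [load 80/200]
  60 → van 2  [load 140/200]
  60 → van 2  [load 200/200]
  30 → van 3 (new)  [load 30/200]
  20 → van 3  [load 50/200]
  130 → van 3  [load 180/200]
  40 → van 4 (new)  [load 40/200]
4 vans opened.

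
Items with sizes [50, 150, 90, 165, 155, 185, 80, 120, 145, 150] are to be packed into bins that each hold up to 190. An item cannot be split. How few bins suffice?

Total = 185 + 165 + 155 + 150 + 150 + 145 + 120 + 90 + 80 + 50 = 1290.
Lower bound: ⌈1290/190⌉ = 7 bins.
A packing using 8 bins:
  bin 1: 185 = 185
  bin 2: 165 = 165
  bin 3: 155 = 155
  bin 4: 150 = 150
  bin 5: 150 = 150
  bin 6: 145 = 145
  bin 7: 120 + 50 = 170
  bin 8: 90 + 80 = 170
No arrangement into 7 bins stays within capacity, so 8 is optimal.

8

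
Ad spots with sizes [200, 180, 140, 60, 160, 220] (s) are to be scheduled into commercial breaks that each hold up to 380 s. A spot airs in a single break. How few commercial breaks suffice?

Total = 220 + 200 + 180 + 160 + 140 + 60 = 960 s.
Lower bound: ⌈960/380⌉ = 3 commercial breaks.
A packing using 3 commercial breaks:
  break 1: 220 + 160 = 380
  break 2: 200 + 180 = 380
  break 3: 140 + 60 = 200
This matches the lower bound, so 3 is optimal.

3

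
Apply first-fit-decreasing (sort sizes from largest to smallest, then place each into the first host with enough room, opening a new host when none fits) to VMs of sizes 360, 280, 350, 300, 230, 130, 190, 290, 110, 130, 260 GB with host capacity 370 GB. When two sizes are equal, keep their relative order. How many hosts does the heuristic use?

Sorted descending: 360, 350, 300, 290, 280, 260, 230, 190, 130, 130, 110.
  360 → host 1 (new)  [load 360/370]
  350 → host 2 (new)  [load 350/370]
  300 → host 3 (new)  [load 300/370]
  290 → host 4 (new)  [load 290/370]
  280 → host 5 (new)  [load 280/370]
  260 → host 6 (new)  [load 260/370]
  230 → host 7 (new)  [load 230/370]
  190 → host 8 (new)  [load 190/370]
  130 → host 7  [load 360/370]
  130 → host 8  [load 320/370]
  110 → host 6  [load 370/370]
8 hosts opened.

8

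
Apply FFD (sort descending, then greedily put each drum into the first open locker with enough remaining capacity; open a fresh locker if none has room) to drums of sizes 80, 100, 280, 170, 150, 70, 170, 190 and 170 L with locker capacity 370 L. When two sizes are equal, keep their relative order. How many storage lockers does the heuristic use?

Sorted descending: 280, 190, 170, 170, 170, 150, 100, 80, 70.
  280 → locker 1 (new)  [load 280/370]
  190 → locker 2 (new)  [load 190/370]
  170 → locker 2  [load 360/370]
  170 → locker 3 (new)  [load 170/370]
  170 → locker 3  [load 340/370]
  150 → locker 4 (new)  [load 150/370]
  100 → locker 4  [load 250/370]
  80 → locker 1  [load 360/370]
  70 → locker 4  [load 320/370]
4 storage lockers opened.

4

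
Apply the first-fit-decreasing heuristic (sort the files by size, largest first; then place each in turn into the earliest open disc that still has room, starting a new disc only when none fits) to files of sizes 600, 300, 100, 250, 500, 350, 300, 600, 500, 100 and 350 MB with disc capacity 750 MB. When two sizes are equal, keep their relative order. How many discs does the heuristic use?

Sorted descending: 600, 600, 500, 500, 350, 350, 300, 300, 250, 100, 100.
  600 → disc 1 (new)  [load 600/750]
  600 → disc 2 (new)  [load 600/750]
  500 → disc 3 (new)  [load 500/750]
  500 → disc 4 (new)  [load 500/750]
  350 → disc 5 (new)  [load 350/750]
  350 → disc 5  [load 700/750]
  300 → disc 6 (new)  [load 300/750]
  300 → disc 6  [load 600/750]
  250 → disc 3  [load 750/750]
  100 → disc 1  [load 700/750]
  100 → disc 2  [load 700/750]
6 discs opened.

6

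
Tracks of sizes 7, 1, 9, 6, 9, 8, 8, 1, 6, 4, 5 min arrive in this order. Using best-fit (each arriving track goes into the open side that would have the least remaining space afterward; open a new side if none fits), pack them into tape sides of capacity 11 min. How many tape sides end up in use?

  7 → side 1 (new)  [load 7/11]
  1 → side 1  [load 8/11]
  9 → side 2 (new)  [load 9/11]
  6 → side 3 (new)  [load 6/11]
  9 → side 4 (new)  [load 9/11]
  8 → side 5 (new)  [load 8/11]
  8 → side 6 (new)  [load 8/11]
  1 → side 2  [load 10/11]
  6 → side 7 (new)  [load 6/11]
  4 → side 3  [load 10/11]
  5 → side 7  [load 11/11]
7 tape sides opened.

7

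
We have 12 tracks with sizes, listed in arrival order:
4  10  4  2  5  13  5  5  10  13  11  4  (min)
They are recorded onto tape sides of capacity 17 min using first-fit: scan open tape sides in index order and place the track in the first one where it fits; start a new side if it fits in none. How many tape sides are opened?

6

  4 → side 1 (new)  [load 4/17]
  10 → side 1  [load 14/17]
  4 → side 2 (new)  [load 4/17]
  2 → side 1  [load 16/17]
  5 → side 2  [load 9/17]
  13 → side 3 (new)  [load 13/17]
  5 → side 2  [load 14/17]
  5 → side 4 (new)  [load 5/17]
  10 → side 4  [load 15/17]
  13 → side 5 (new)  [load 13/17]
  11 → side 6 (new)  [load 11/17]
  4 → side 3  [load 17/17]
6 tape sides opened.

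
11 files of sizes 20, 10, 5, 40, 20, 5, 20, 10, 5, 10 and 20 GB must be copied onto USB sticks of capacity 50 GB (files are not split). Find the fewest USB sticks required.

4

Total = 40 + 20 + 20 + 20 + 20 + 10 + 10 + 10 + 5 + 5 + 5 = 165 GB.
Lower bound: ⌈165/50⌉ = 4 USB sticks.
A packing using 4 USB sticks:
  USB stick 1: 40 + 10 = 50
  USB stick 2: 20 + 20 + 10 = 50
  USB stick 3: 20 + 20 + 10 = 50
  USB stick 4: 5 + 5 + 5 = 15
This matches the lower bound, so 4 is optimal.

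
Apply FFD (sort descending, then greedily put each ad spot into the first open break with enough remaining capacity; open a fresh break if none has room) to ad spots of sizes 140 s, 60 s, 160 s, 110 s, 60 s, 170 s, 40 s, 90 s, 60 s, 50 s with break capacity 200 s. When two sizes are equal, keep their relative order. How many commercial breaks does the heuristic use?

5

Sorted descending: 170, 160, 140, 110, 90, 60, 60, 60, 50, 40.
  170 → break 1 (new)  [load 170/200]
  160 → break 2 (new)  [load 160/200]
  140 → break 3 (new)  [load 140/200]
  110 → break 4 (new)  [load 110/200]
  90 → break 4  [load 200/200]
  60 → break 3  [load 200/200]
  60 → break 5 (new)  [load 60/200]
  60 → break 5  [load 120/200]
  50 → break 5  [load 170/200]
  40 → break 2  [load 200/200]
5 commercial breaks opened.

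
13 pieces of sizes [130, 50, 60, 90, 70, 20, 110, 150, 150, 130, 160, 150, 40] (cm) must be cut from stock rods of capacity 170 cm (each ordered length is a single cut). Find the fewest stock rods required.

Total = 160 + 150 + 150 + 150 + 130 + 130 + 110 + 90 + 70 + 60 + 50 + 40 + 20 = 1310 cm.
Lower bound: ⌈1310/170⌉ = 8 stock rods.
A packing using 9 stock rods:
  stock rod 1: 160 = 160
  stock rod 2: 150 + 20 = 170
  stock rod 3: 150 = 150
  stock rod 4: 150 = 150
  stock rod 5: 130 + 40 = 170
  stock rod 6: 130 = 130
  stock rod 7: 110 + 60 = 170
  stock rod 8: 90 + 70 = 160
  stock rod 9: 50 = 50
No arrangement into 8 stock rods stays within capacity, so 9 is optimal.

9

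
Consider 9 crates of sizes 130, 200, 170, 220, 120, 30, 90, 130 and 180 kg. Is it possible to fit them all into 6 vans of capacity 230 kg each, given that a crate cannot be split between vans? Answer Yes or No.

Total = 1270 kg; ⌈1270/230⌉ = 6.
7 crates each exceed half the capacity and cannot share a van, forcing at least 7 vans.
At least 7 vans are required, but only 6 are allowed.

No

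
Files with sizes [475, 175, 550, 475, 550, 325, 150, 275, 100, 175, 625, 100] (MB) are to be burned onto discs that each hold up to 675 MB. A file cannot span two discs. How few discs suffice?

7

Total = 625 + 550 + 550 + 475 + 475 + 325 + 275 + 175 + 175 + 150 + 100 + 100 = 3975 MB.
Lower bound: ⌈3975/675⌉ = 6 discs.
A packing using 7 discs:
  disc 1: 625 = 625
  disc 2: 550 + 100 = 650
  disc 3: 550 + 100 = 650
  disc 4: 475 + 175 = 650
  disc 5: 475 + 175 = 650
  disc 6: 325 + 275 = 600
  disc 7: 150 = 150
No arrangement into 6 discs stays within capacity, so 7 is optimal.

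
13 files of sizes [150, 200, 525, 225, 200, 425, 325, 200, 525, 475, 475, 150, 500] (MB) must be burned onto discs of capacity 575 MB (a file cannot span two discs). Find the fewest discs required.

Total = 525 + 525 + 500 + 475 + 475 + 425 + 325 + 225 + 200 + 200 + 200 + 150 + 150 = 4375 MB.
Lower bound: ⌈4375/575⌉ = 8 discs.
A packing using 9 discs:
  disc 1: 525 = 525
  disc 2: 525 = 525
  disc 3: 500 = 500
  disc 4: 475 = 475
  disc 5: 475 = 475
  disc 6: 425 + 150 = 575
  disc 7: 325 + 225 = 550
  disc 8: 200 + 200 + 150 = 550
  disc 9: 200 = 200
No arrangement into 8 discs stays within capacity, so 9 is optimal.

9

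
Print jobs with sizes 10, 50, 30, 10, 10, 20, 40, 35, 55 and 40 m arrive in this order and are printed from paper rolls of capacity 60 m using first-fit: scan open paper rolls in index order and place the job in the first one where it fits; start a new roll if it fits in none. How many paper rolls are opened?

6

  10 → roll 1 (new)  [load 10/60]
  50 → roll 1  [load 60/60]
  30 → roll 2 (new)  [load 30/60]
  10 → roll 2  [load 40/60]
  10 → roll 2  [load 50/60]
  20 → roll 3 (new)  [load 20/60]
  40 → roll 3  [load 60/60]
  35 → roll 4 (new)  [load 35/60]
  55 → roll 5 (new)  [load 55/60]
  40 → roll 6 (new)  [load 40/60]
6 paper rolls opened.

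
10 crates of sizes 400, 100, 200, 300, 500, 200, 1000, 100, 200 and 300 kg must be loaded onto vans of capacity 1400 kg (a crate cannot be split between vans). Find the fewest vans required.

3

Total = 1000 + 500 + 400 + 300 + 300 + 200 + 200 + 200 + 100 + 100 = 3300 kg.
Lower bound: ⌈3300/1400⌉ = 3 vans.
A packing using 3 vans:
  van 1: 1000 + 400 = 1400
  van 2: 500 + 300 + 300 + 200 + 100 = 1400
  van 3: 200 + 200 + 100 = 500
This matches the lower bound, so 3 is optimal.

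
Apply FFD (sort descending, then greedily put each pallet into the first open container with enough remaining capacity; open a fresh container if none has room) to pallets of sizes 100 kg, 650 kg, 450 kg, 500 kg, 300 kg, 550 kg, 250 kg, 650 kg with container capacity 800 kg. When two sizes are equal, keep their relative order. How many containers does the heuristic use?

5

Sorted descending: 650, 650, 550, 500, 450, 300, 250, 100.
  650 → container 1 (new)  [load 650/800]
  650 → container 2 (new)  [load 650/800]
  550 → container 3 (new)  [load 550/800]
  500 → container 4 (new)  [load 500/800]
  450 → container 5 (new)  [load 450/800]
  300 → container 4  [load 800/800]
  250 → container 3  [load 800/800]
  100 → container 1  [load 750/800]
5 containers opened.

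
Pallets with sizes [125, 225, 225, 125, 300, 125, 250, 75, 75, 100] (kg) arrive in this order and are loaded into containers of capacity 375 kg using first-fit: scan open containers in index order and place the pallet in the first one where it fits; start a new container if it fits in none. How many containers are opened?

5

  125 → container 1 (new)  [load 125/375]
  225 → container 1  [load 350/375]
  225 → container 2 (new)  [load 225/375]
  125 → container 2  [load 350/375]
  300 → container 3 (new)  [load 300/375]
  125 → container 4 (new)  [load 125/375]
  250 → container 4  [load 375/375]
  75 → container 3  [load 375/375]
  75 → container 5 (new)  [load 75/375]
  100 → container 5  [load 175/375]
5 containers opened.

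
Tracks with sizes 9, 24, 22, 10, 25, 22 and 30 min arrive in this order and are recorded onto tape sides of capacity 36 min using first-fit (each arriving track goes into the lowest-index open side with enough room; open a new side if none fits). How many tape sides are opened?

  9 → side 1 (new)  [load 9/36]
  24 → side 1  [load 33/36]
  22 → side 2 (new)  [load 22/36]
  10 → side 2  [load 32/36]
  25 → side 3 (new)  [load 25/36]
  22 → side 4 (new)  [load 22/36]
  30 → side 5 (new)  [load 30/36]
5 tape sides opened.

5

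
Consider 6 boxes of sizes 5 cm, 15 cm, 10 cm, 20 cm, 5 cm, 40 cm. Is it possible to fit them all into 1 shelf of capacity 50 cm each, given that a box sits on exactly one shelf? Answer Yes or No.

No

Total = 95 cm; ⌈95/50⌉ = 2.
At least 2 shelves are required, but only 1 is allowed.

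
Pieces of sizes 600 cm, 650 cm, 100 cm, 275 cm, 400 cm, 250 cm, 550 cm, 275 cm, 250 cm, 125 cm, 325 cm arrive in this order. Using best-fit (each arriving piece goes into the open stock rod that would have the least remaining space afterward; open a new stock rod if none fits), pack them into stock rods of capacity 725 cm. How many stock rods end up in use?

6

  600 → stock rod 1 (new)  [load 600/725]
  650 → stock rod 2 (new)  [load 650/725]
  100 → stock rod 1  [load 700/725]
  275 → stock rod 3 (new)  [load 275/725]
  400 → stock rod 3  [load 675/725]
  250 → stock rod 4 (new)  [load 250/725]
  550 → stock rod 5 (new)  [load 550/725]
  275 → stock rod 4  [load 525/725]
  250 → stock rod 6 (new)  [load 250/725]
  125 → stock rod 5  [load 675/725]
  325 → stock rod 6  [load 575/725]
6 stock rods opened.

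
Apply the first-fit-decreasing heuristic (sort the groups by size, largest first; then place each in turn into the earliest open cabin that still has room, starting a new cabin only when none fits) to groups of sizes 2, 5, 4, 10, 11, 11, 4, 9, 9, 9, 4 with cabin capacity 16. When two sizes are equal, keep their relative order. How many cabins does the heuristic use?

6

Sorted descending: 11, 11, 10, 9, 9, 9, 5, 4, 4, 4, 2.
  11 → cabin 1 (new)  [load 11/16]
  11 → cabin 2 (new)  [load 11/16]
  10 → cabin 3 (new)  [load 10/16]
  9 → cabin 4 (new)  [load 9/16]
  9 → cabin 5 (new)  [load 9/16]
  9 → cabin 6 (new)  [load 9/16]
  5 → cabin 1  [load 16/16]
  4 → cabin 2  [load 15/16]
  4 → cabin 3  [load 14/16]
  4 → cabin 4  [load 13/16]
  2 → cabin 3  [load 16/16]
6 cabins opened.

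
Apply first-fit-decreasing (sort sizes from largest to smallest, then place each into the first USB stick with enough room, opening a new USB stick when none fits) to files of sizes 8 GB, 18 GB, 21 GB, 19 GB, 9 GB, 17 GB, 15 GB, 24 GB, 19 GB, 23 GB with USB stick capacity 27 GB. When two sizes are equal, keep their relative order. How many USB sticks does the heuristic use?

8

Sorted descending: 24, 23, 21, 19, 19, 18, 17, 15, 9, 8.
  24 → USB stick 1 (new)  [load 24/27]
  23 → USB stick 2 (new)  [load 23/27]
  21 → USB stick 3 (new)  [load 21/27]
  19 → USB stick 4 (new)  [load 19/27]
  19 → USB stick 5 (new)  [load 19/27]
  18 → USB stick 6 (new)  [load 18/27]
  17 → USB stick 7 (new)  [load 17/27]
  15 → USB stick 8 (new)  [load 15/27]
  9 → USB stick 6  [load 27/27]
  8 → USB stick 4  [load 27/27]
8 USB sticks opened.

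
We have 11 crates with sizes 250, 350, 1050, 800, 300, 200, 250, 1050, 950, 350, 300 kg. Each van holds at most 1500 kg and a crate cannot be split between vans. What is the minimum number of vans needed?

Total = 1050 + 1050 + 950 + 800 + 350 + 350 + 300 + 300 + 250 + 250 + 200 = 5850 kg.
Lower bound: ⌈5850/1500⌉ = 4 vans.
A packing using 4 vans:
  van 1: 1050 + 350 = 1400
  van 2: 1050 + 250 + 200 = 1500
  van 3: 950 + 300 + 250 = 1500
  van 4: 800 + 350 + 300 = 1450
This matches the lower bound, so 4 is optimal.

4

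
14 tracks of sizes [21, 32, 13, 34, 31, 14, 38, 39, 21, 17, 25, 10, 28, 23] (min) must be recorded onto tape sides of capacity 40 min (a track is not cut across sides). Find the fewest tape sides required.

Total = 39 + 38 + 34 + 32 + 31 + 28 + 25 + 23 + 21 + 21 + 17 + 14 + 13 + 10 = 346 min.
Lower bound: ⌈346/40⌉ = 9 tape sides.
Also, 10 tracks each exceed 20 min, and no two of those can share a side, so at least 10 tape sides are needed.
A packing using 10 tape sides:
  side 1: 39 = 39
  side 2: 38 = 38
  side 3: 34 = 34
  side 4: 32 = 32
  side 5: 31 = 31
  side 6: 28 + 10 = 38
  side 7: 25 + 14 = 39
  side 8: 23 + 17 = 40
  side 9: 21 + 13 = 34
  side 10: 21 = 21
This matches the lower bound, so 10 is optimal.

10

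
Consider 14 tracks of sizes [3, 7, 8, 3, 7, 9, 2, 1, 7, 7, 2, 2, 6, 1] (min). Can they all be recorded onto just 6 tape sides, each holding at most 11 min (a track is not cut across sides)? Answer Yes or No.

Total = 65 min; ⌈65/11⌉ = 6.
7 tracks each exceed half the capacity and cannot share a side, forcing at least 7 tape sides.
At least 7 tape sides are required, but only 6 are allowed.

No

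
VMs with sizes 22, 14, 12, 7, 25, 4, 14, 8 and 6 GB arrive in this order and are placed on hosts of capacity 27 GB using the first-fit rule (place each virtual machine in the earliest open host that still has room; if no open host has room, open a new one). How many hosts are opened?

5

  22 → host 1 (new)  [load 22/27]
  14 → host 2 (new)  [load 14/27]
  12 → host 2  [load 26/27]
  7 → host 3 (new)  [load 7/27]
  25 → host 4 (new)  [load 25/27]
  4 → host 1  [load 26/27]
  14 → host 3  [load 21/27]
  8 → host 5 (new)  [load 8/27]
  6 → host 3  [load 27/27]
5 hosts opened.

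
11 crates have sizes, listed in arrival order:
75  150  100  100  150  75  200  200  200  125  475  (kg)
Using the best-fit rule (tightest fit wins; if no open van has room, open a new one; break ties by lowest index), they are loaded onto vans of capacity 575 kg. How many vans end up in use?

4

  75 → van 1 (new)  [load 75/575]
  150 → van 1  [load 225/575]
  100 → van 1  [load 325/575]
  100 → van 1  [load 425/575]
  150 → van 1  [load 575/575]
  75 → van 2 (new)  [load 75/575]
  200 → van 2  [load 275/575]
  200 → van 2  [load 475/575]
  200 → van 3 (new)  [load 200/575]
  125 → van 3  [load 325/575]
  475 → van 4 (new)  [load 475/575]
4 vans opened.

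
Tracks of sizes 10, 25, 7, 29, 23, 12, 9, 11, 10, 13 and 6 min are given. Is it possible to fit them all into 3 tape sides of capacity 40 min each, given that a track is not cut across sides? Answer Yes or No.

Total = 155 min; ⌈155/40⌉ = 4.
At least 4 tape sides are required, but only 3 are allowed.

No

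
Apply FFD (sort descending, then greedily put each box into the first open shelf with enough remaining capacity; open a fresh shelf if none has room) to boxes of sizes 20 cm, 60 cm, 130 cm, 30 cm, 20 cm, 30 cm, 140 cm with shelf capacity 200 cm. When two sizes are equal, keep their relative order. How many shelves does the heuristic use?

Sorted descending: 140, 130, 60, 30, 30, 20, 20.
  140 → shelf 1 (new)  [load 140/200]
  130 → shelf 2 (new)  [load 130/200]
  60 → shelf 1  [load 200/200]
  30 → shelf 2  [load 160/200]
  30 → shelf 2  [load 190/200]
  20 → shelf 3 (new)  [load 20/200]
  20 → shelf 3  [load 40/200]
3 shelves opened.

3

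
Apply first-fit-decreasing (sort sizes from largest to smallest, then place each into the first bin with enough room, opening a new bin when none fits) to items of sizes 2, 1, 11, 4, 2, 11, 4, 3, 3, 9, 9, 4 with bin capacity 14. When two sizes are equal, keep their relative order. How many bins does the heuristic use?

Sorted descending: 11, 11, 9, 9, 4, 4, 4, 3, 3, 2, 2, 1.
  11 → bin 1 (new)  [load 11/14]
  11 → bin 2 (new)  [load 11/14]
  9 → bin 3 (new)  [load 9/14]
  9 → bin 4 (new)  [load 9/14]
  4 → bin 3  [load 13/14]
  4 → bin 4  [load 13/14]
  4 → bin 5 (new)  [load 4/14]
  3 → bin 1  [load 14/14]
  3 → bin 2  [load 14/14]
  2 → bin 5  [load 6/14]
  2 → bin 5  [load 8/14]
  1 → bin 3  [load 14/14]
5 bins opened.

5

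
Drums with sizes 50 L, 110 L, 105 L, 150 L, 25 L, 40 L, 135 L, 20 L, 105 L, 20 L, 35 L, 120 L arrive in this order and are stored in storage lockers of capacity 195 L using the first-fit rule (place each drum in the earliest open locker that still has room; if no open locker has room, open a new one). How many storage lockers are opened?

  50 → locker 1 (new)  [load 50/195]
  110 → locker 1  [load 160/195]
  105 → locker 2 (new)  [load 105/195]
  150 → locker 3 (new)  [load 150/195]
  25 → locker 1  [load 185/195]
  40 → locker 2  [load 145/195]
  135 → locker 4 (new)  [load 135/195]
  20 → locker 2  [load 165/195]
  105 → locker 5 (new)  [load 105/195]
  20 → locker 2  [load 185/195]
  35 → locker 3  [load 185/195]
  120 → locker 6 (new)  [load 120/195]
6 storage lockers opened.

6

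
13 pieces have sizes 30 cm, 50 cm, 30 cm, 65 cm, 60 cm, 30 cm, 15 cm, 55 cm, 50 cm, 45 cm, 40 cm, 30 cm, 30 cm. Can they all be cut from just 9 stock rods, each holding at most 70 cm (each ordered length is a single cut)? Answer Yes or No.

Yes

A valid assignment using 9 stock rods:
  stock rod 1: 65 = 65
  stock rod 2: 60 = 60
  stock rod 3: 55 + 15 = 70
  stock rod 4: 50 = 50
  stock rod 5: 50 = 50
  stock rod 6: 45 = 45
  stock rod 7: 40 + 30 = 70
  stock rod 8: 30 + 30 = 60
  stock rod 9: 30 + 30 = 60
Every load is within 70 cm, so 9 stock rods suffice.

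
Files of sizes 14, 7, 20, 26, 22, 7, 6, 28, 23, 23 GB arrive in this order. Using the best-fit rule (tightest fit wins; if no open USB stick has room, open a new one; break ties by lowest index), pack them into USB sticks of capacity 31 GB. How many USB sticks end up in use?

  14 → USB stick 1 (new)  [load 14/31]
  7 → USB stick 1  [load 21/31]
  20 → USB stick 2 (new)  [load 20/31]
  26 → USB stick 3 (new)  [load 26/31]
  22 → USB stick 4 (new)  [load 22/31]
  7 → USB stick 4  [load 29/31]
  6 → USB stick 1  [load 27/31]
  28 → USB stick 5 (new)  [load 28/31]
  23 → USB stick 6 (new)  [load 23/31]
  23 → USB stick 7 (new)  [load 23/31]
7 USB sticks opened.

7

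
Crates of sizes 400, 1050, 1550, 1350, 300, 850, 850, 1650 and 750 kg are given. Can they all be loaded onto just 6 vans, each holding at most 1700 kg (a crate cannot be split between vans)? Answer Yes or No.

A valid assignment using 6 vans:
  van 1: 1650 = 1650
  van 2: 1550 = 1550
  van 3: 1350 + 300 = 1650
  van 4: 1050 + 400 = 1450
  van 5: 850 + 850 = 1700
  van 6: 750 = 750
Every load is within 1700 kg, so 6 vans suffice.

Yes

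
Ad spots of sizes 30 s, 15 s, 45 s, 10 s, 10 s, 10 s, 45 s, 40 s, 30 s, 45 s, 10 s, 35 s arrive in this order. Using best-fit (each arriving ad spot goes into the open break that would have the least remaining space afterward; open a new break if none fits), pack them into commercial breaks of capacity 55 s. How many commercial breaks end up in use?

  30 → break 1 (new)  [load 30/55]
  15 → break 1  [load 45/55]
  45 → break 2 (new)  [load 45/55]
  10 → break 1  [load 55/55]
  10 → break 2  [load 55/55]
  10 → break 3 (new)  [load 10/55]
  45 → break 3  [load 55/55]
  40 → break 4 (new)  [load 40/55]
  30 → break 5 (new)  [load 30/55]
  45 → break 6 (new)  [load 45/55]
  10 → break 6  [load 55/55]
  35 → break 7 (new)  [load 35/55]
7 commercial breaks opened.

7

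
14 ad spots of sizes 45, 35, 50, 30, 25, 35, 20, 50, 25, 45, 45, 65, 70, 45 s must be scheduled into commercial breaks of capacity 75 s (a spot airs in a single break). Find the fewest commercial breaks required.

Total = 70 + 65 + 50 + 50 + 45 + 45 + 45 + 45 + 35 + 35 + 30 + 25 + 25 + 20 = 585 s.
Lower bound: ⌈585/75⌉ = 8 commercial breaks.
A packing using 9 commercial breaks:
  break 1: 70 = 70
  break 2: 65 = 65
  break 3: 50 + 25 = 75
  break 4: 50 + 25 = 75
  break 5: 45 + 30 = 75
  break 6: 45 + 20 = 65
  break 7: 45 = 45
  break 8: 45 = 45
  break 9: 35 + 35 = 70
No arrangement into 8 commercial breaks stays within capacity, so 9 is optimal.

9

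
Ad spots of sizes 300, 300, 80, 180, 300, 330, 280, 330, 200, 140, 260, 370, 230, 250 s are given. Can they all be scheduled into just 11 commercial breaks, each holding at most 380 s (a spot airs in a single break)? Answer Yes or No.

Yes

A valid assignment using 11 commercial breaks:
  break 1: 370 = 370
  break 2: 330 = 330
  break 3: 330 = 330
  break 4: 300 + 80 = 380
  break 5: 300 = 300
  break 6: 300 = 300
  break 7: 280 = 280
  break 8: 260 = 260
  break 9: 250 = 250
  break 10: 230 + 140 = 370
  break 11: 200 + 180 = 380
Every load is within 380 s, so 11 commercial breaks suffice.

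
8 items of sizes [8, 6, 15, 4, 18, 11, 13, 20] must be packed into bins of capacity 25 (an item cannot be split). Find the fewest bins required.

4

Total = 20 + 18 + 15 + 13 + 11 + 8 + 6 + 4 = 95.
Lower bound: ⌈95/25⌉ = 4 bins.
A packing using 4 bins:
  bin 1: 20 + 4 = 24
  bin 2: 18 + 6 = 24
  bin 3: 15 + 8 = 23
  bin 4: 13 + 11 = 24
This matches the lower bound, so 4 is optimal.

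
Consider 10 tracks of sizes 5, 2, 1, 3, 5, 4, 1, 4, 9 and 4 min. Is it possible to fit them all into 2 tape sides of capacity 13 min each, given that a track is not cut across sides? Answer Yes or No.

Total = 38 min; ⌈38/13⌉ = 3.
At least 3 tape sides are required, but only 2 are allowed.

No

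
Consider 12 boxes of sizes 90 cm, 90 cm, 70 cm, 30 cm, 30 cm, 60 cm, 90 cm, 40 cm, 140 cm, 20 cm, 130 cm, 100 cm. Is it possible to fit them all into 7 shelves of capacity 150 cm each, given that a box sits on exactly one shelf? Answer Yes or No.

Yes

A valid assignment using 7 shelves:
  shelf 1: 140 = 140
  shelf 2: 130 + 20 = 150
  shelf 3: 100 + 40 = 140
  shelf 4: 90 + 60 = 150
  shelf 5: 90 + 30 + 30 = 150
  shelf 6: 90 = 90
  shelf 7: 70 = 70
Every load is within 150 cm, so 7 shelves suffice.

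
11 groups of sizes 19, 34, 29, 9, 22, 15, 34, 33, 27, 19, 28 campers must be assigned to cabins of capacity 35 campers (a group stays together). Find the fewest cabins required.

9

Total = 34 + 34 + 33 + 29 + 28 + 27 + 22 + 19 + 19 + 15 + 9 = 269 campers.
Lower bound: ⌈269/35⌉ = 8 cabins.
Also, 9 groups each exceed 35/2 campers, and no two of those can share a cabin, so at least 9 cabins are needed.
A packing using 9 cabins:
  cabin 1: 34 = 34
  cabin 2: 34 = 34
  cabin 3: 33 = 33
  cabin 4: 29 = 29
  cabin 5: 28 = 28
  cabin 6: 27 = 27
  cabin 7: 22 + 9 = 31
  cabin 8: 19 + 15 = 34
  cabin 9: 19 = 19
This matches the lower bound, so 9 is optimal.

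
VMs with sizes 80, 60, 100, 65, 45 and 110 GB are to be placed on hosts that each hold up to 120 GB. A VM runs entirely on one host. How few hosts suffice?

Total = 110 + 100 + 80 + 65 + 60 + 45 = 460 GB.
Lower bound: ⌈460/120⌉ = 4 hosts.
A packing using 5 hosts:
  host 1: 110 = 110
  host 2: 100 = 100
  host 3: 80 = 80
  host 4: 65 + 45 = 110
  host 5: 60 = 60
No arrangement into 4 hosts stays within capacity, so 5 is optimal.

5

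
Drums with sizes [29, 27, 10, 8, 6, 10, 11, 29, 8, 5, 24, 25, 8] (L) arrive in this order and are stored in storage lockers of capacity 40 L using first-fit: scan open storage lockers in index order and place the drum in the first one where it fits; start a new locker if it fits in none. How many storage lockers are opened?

6

  29 → locker 1 (new)  [load 29/40]
  27 → locker 2 (new)  [load 27/40]
  10 → locker 1  [load 39/40]
  8 → locker 2  [load 35/40]
  6 → locker 3 (new)  [load 6/40]
  10 → locker 3  [load 16/40]
  11 → locker 3  [load 27/40]
  29 → locker 4 (new)  [load 29/40]
  8 → locker 3  [load 35/40]
  5 → locker 2  [load 40/40]
  24 → locker 5 (new)  [load 24/40]
  25 → locker 6 (new)  [load 25/40]
  8 → locker 4  [load 37/40]
6 storage lockers opened.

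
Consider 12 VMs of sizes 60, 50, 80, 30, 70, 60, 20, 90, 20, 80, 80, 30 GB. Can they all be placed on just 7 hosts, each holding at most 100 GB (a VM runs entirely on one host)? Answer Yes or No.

Total = 670 GB; ⌈670/100⌉ = 7.
The bound of 7 does not rule out 7, but exhaustive search shows no assignment into 7 hosts of capacity 100 GB exists — the minimum is 8.

No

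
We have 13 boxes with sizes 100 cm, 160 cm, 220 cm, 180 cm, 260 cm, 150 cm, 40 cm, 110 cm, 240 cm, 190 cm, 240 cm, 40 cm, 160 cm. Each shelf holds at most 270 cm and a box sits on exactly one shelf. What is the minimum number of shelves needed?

9

Total = 260 + 240 + 240 + 220 + 190 + 180 + 160 + 160 + 150 + 110 + 100 + 40 + 40 = 2090 cm.
Lower bound: ⌈2090/270⌉ = 8 shelves.
Also, 9 boxes each exceed 135 cm, and no two of those can share a shelf, so at least 9 shelves are needed.
A packing using 9 shelves:
  shelf 1: 260 = 260
  shelf 2: 240 = 240
  shelf 3: 240 = 240
  shelf 4: 220 + 40 = 260
  shelf 5: 190 + 40 = 230
  shelf 6: 180 = 180
  shelf 7: 160 + 110 = 270
  shelf 8: 160 + 100 = 260
  shelf 9: 150 = 150
This matches the lower bound, so 9 is optimal.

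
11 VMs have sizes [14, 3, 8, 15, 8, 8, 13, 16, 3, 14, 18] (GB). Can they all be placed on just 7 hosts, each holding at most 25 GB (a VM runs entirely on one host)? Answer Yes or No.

Yes

A valid assignment using 6 hosts:
  host 1: 18 + 3 + 3 = 24
  host 2: 16 + 8 = 24
  host 3: 15 + 8 = 23
  host 4: 14 + 8 = 22
  host 5: 14 = 14
  host 6: 13 = 13
That uses only 6 ≤ 7, so 7 hosts are enough.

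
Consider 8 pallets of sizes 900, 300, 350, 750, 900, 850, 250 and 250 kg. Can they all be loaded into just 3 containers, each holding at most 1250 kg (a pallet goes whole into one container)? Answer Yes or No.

Total = 4550 kg; ⌈4550/1250⌉ = 4.
At least 4 containers are required, but only 3 are allowed.

No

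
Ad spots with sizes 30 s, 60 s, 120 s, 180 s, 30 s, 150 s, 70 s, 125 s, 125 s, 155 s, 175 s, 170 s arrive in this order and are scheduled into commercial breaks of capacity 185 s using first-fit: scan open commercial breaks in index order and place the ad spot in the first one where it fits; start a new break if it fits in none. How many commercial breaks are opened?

  30 → break 1 (new)  [load 30/185]
  60 → break 1  [load 90/185]
  120 → break 2 (new)  [load 120/185]
  180 → break 3 (new)  [load 180/185]
  30 → break 1  [load 120/185]
  150 → break 4 (new)  [load 150/185]
  70 → break 5 (new)  [load 70/185]
  125 → break 6 (new)  [load 125/185]
  125 → break 7 (new)  [load 125/185]
  155 → break 8 (new)  [load 155/185]
  175 → break 9 (new)  [load 175/185]
  170 → break 10 (new)  [load 170/185]
10 commercial breaks opened.

10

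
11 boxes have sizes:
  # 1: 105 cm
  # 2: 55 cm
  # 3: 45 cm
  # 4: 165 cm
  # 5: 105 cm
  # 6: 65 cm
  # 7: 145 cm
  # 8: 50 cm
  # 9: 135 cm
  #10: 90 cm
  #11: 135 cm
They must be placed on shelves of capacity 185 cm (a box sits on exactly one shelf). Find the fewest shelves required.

Total = 165 + 145 + 135 + 135 + 105 + 105 + 90 + 65 + 55 + 50 + 45 = 1095 cm.
Lower bound: ⌈1095/185⌉ = 6 shelves.
A packing using 7 shelves:
  shelf 1: 165 = 165
  shelf 2: 145 = 145
  shelf 3: 135 + 50 = 185
  shelf 4: 135 + 45 = 180
  shelf 5: 105 + 65 = 170
  shelf 6: 105 + 55 = 160
  shelf 7: 90 = 90
No arrangement into 6 shelves stays within capacity, so 7 is optimal.

7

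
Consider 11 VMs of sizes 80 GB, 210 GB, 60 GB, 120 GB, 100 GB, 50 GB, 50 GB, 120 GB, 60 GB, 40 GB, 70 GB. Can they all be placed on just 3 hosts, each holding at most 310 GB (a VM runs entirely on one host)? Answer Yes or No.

No

Total = 960 GB; ⌈960/310⌉ = 4.
At least 4 hosts are required, but only 3 are allowed.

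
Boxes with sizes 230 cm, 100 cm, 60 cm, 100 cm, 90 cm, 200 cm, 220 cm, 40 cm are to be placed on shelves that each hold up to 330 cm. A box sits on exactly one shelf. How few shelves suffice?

Total = 230 + 220 + 200 + 100 + 100 + 90 + 60 + 40 = 1040 cm.
Lower bound: ⌈1040/330⌉ = 4 shelves.
A packing using 4 shelves:
  shelf 1: 230 + 100 = 330
  shelf 2: 220 + 100 = 320
  shelf 3: 200 + 90 + 40 = 330
  shelf 4: 60 = 60
This matches the lower bound, so 4 is optimal.

4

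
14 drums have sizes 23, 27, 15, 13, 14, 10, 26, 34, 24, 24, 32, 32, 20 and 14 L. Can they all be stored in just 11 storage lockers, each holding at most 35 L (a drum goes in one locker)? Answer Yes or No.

Yes

A valid assignment using 11 storage lockers:
  locker 1: 34 = 34
  locker 2: 32 = 32
  locker 3: 32 = 32
  locker 4: 27 = 27
  locker 5: 26 = 26
  locker 6: 24 + 10 = 34
  locker 7: 24 = 24
  locker 8: 23 = 23
  locker 9: 20 + 15 = 35
  locker 10: 14 + 14 = 28
  locker 11: 13 = 13
Every load is within 35 L, so 11 storage lockers suffice.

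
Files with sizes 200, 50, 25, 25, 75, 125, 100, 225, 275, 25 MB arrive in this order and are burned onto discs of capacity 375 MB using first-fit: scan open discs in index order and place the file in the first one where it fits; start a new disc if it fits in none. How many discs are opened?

  200 → disc 1 (new)  [load 200/375]
  50 → disc 1  [load 250/375]
  25 → disc 1  [load 275/375]
  25 → disc 1  [load 300/375]
  75 → disc 1  [load 375/375]
  125 → disc 2 (new)  [load 125/375]
  100 → disc 2  [load 225/375]
  225 → disc 3 (new)  [load 225/375]
  275 → disc 4 (new)  [load 275/375]
  25 → disc 2  [load 250/375]
4 discs opened.

4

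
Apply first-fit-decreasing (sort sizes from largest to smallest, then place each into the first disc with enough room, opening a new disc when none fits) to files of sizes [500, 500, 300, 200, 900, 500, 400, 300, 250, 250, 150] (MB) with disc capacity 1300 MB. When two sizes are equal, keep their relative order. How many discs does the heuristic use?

Sorted descending: 900, 500, 500, 500, 400, 300, 300, 250, 250, 200, 150.
  900 → disc 1 (new)  [load 900/1300]
  500 → disc 2 (new)  [load 500/1300]
  500 → disc 2  [load 1000/1300]
  500 → disc 3 (new)  [load 500/1300]
  400 → disc 1  [load 1300/1300]
  300 → disc 2  [load 1300/1300]
  300 → disc 3  [load 800/1300]
  250 → disc 3  [load 1050/1300]
  250 → disc 3  [load 1300/1300]
  200 → disc 4 (new)  [load 200/1300]
  150 → disc 4  [load 350/1300]
4 discs opened.

4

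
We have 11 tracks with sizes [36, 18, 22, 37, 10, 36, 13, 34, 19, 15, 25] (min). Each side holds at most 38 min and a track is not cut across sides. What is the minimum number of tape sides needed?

Total = 37 + 36 + 36 + 34 + 25 + 22 + 19 + 18 + 15 + 13 + 10 = 265 min.
Lower bound: ⌈265/38⌉ = 7 tape sides.
A packing using 8 tape sides:
  side 1: 37 = 37
  side 2: 36 = 36
  side 3: 36 = 36
  side 4: 34 = 34
  side 5: 25 + 13 = 38
  side 6: 22 + 15 = 37
  side 7: 19 + 18 = 37
  side 8: 10 = 10
No arrangement into 7 tape sides stays within capacity, so 8 is optimal.

8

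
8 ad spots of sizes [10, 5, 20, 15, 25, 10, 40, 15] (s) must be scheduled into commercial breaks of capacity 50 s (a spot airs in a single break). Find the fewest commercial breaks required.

3

Total = 40 + 25 + 20 + 15 + 15 + 10 + 10 + 5 = 140 s.
Lower bound: ⌈140/50⌉ = 3 commercial breaks.
A packing using 3 commercial breaks:
  break 1: 40 + 10 = 50
  break 2: 25 + 20 + 5 = 50
  break 3: 15 + 15 + 10 = 40
This matches the lower bound, so 3 is optimal.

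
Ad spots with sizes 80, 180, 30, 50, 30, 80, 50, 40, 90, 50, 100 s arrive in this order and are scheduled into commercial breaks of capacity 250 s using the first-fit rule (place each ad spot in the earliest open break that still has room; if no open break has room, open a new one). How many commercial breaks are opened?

  80 → break 1 (new)  [load 80/250]
  180 → break 2 (new)  [load 180/250]
  30 → break 1  [load 110/250]
  50 → break 1  [load 160/250]
  30 → break 1  [load 190/250]
  80 → break 3 (new)  [load 80/250]
  50 → break 1  [load 240/250]
  40 → break 2  [load 220/250]
  90 → break 3  [load 170/250]
  50 → break 3  [load 220/250]
  100 → break 4 (new)  [load 100/250]
4 commercial breaks opened.

4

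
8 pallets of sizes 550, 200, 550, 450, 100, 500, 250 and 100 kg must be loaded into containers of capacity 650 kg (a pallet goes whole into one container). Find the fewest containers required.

Total = 550 + 550 + 500 + 450 + 250 + 200 + 100 + 100 = 2700 kg.
Lower bound: ⌈2700/650⌉ = 5 containers.
A packing using 5 containers:
  container 1: 550 + 100 = 650
  container 2: 550 + 100 = 650
  container 3: 500 = 500
  container 4: 450 + 200 = 650
  container 5: 250 = 250
This matches the lower bound, so 5 is optimal.

5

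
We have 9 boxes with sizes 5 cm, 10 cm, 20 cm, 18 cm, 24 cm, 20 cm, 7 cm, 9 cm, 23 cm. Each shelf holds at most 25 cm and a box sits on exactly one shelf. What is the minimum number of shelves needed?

Total = 24 + 23 + 20 + 20 + 18 + 10 + 9 + 7 + 5 = 136 cm.
Lower bound: ⌈136/25⌉ = 6 shelves.
A packing using 6 shelves:
  shelf 1: 24 = 24
  shelf 2: 23 = 23
  shelf 3: 20 + 5 = 25
  shelf 4: 20 = 20
  shelf 5: 18 + 7 = 25
  shelf 6: 10 + 9 = 19
This matches the lower bound, so 6 is optimal.

6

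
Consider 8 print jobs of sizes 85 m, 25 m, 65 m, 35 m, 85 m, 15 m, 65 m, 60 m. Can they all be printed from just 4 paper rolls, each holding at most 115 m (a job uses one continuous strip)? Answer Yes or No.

Total = 435 m; ⌈435/115⌉ = 4.
5 print jobs each exceed half the capacity and cannot share a roll, forcing at least 5 paper rolls.
At least 5 paper rolls are required, but only 4 are allowed.

No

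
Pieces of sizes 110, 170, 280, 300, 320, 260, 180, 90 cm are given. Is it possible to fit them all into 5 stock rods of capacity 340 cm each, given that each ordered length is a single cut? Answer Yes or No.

Total = 1710 cm; ⌈1710/340⌉ = 6.
At least 6 stock rods are required, but only 5 are allowed.

No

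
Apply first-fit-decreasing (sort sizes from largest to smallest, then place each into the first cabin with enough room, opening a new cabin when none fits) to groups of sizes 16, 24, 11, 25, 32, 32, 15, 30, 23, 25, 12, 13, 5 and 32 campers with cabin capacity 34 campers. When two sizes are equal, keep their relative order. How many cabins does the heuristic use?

Sorted descending: 32, 32, 32, 30, 25, 25, 24, 23, 16, 15, 13, 12, 11, 5.
  32 → cabin 1 (new)  [load 32/34]
  32 → cabin 2 (new)  [load 32/34]
  32 → cabin 3 (new)  [load 32/34]
  30 → cabin 4 (new)  [load 30/34]
  25 → cabin 5 (new)  [load 25/34]
  25 → cabin 6 (new)  [load 25/34]
  24 → cabin 7 (new)  [load 24/34]
  23 → cabin 8 (new)  [load 23/34]
  16 → cabin 9 (new)  [load 16/34]
  15 → cabin 9  [load 31/34]
  13 → cabin 10 (new)  [load 13/34]
  12 → cabin 10  [load 25/34]
  11 → cabin 8  [load 34/34]
  5 → cabin 5  [load 30/34]
10 cabins opened.

10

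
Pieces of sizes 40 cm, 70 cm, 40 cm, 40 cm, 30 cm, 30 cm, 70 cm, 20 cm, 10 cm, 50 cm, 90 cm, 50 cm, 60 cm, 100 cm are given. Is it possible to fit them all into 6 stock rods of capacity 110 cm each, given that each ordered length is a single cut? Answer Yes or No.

Total = 700 cm; ⌈700/110⌉ = 7.
At least 7 stock rods are required, but only 6 are allowed.

No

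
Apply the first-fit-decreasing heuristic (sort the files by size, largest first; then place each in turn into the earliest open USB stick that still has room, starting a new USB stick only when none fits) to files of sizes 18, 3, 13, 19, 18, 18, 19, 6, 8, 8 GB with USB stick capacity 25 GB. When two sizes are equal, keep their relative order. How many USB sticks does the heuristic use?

Sorted descending: 19, 19, 18, 18, 18, 13, 8, 8, 6, 3.
  19 → USB stick 1 (new)  [load 19/25]
  19 → USB stick 2 (new)  [load 19/25]
  18 → USB stick 3 (new)  [load 18/25]
  18 → USB stick 4 (new)  [load 18/25]
  18 → USB stick 5 (new)  [load 18/25]
  13 → USB stick 6 (new)  [load 13/25]
  8 → USB stick 6  [load 21/25]
  8 → USB stick 7 (new)  [load 8/25]
  6 → USB stick 1  [load 25/25]
  3 → USB stick 2  [load 22/25]
7 USB sticks opened.

7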